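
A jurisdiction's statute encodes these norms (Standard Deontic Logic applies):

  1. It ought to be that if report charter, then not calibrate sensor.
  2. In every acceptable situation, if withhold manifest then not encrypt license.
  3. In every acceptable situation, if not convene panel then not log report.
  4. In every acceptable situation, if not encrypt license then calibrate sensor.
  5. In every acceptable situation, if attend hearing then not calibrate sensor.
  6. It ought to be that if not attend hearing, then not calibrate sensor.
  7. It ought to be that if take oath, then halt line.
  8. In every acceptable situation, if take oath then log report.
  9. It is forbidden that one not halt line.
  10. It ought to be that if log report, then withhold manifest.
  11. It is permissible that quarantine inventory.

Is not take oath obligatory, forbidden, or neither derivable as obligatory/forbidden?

Obligatory

Premises 6 and 5 are O(¬attend_hearing → ¬calibrate_sensor) and O(attend_hearing → ¬calibrate_sensor); every ideal world satisfies ¬attend_hearing or attend_hearing, so in either case ¬calibrate_sensor holds — hence O(¬calibrate_sensor).
Premise 4 is O(¬encrypt_license → calibrate_sensor); contrapositively O(¬calibrate_sensor → encrypt_license). Since O(¬calibrate_sensor) holds, K gives O(encrypt_license).
The contrapositive of premise 2 (O(withhold_manifest → ¬encrypt_license)) is O(encrypt_license → ¬withhold_manifest), and O(encrypt_license) is already established, so O(¬withhold_manifest).
Premise 10 is O(log_report → withhold_manifest); contrapositively O(¬withhold_manifest → ¬log_report). Since O(¬withhold_manifest) holds, K gives O(¬log_report).
Premise 8, O(take_oath → log_report), contraposes to O(¬log_report → ¬take_oath); with O(¬log_report) we get O(¬take_oath).
Premises 1, 3, 7, 9, 11 do not contribute to this derivation.
Hence ¬take_oath is obligatory.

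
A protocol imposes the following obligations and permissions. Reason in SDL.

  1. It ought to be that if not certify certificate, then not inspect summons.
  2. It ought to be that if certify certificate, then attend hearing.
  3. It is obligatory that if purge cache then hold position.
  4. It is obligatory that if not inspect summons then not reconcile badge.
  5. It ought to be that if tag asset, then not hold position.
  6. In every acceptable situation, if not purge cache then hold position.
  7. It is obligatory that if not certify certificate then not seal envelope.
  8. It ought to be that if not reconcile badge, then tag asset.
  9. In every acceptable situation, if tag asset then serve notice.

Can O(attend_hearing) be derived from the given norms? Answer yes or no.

Premises 6 and 3 cover both cases: O(¬purge_cache → hold_position) and O(purge_cache → hold_position). Since ¬purge_cache ∨ purge_cache is a tautology, O(hold_position) follows.
The contrapositive of premise 5 (O(tag_asset → ¬hold_position)) is O(hold_position → ¬tag_asset), and O(hold_position) is already established, so O(¬tag_asset).
Premise 8, O(¬reconcile_badge → tag_asset), contraposes to O(¬tag_asset → reconcile_badge); with O(¬tag_asset) we get O(reconcile_badge).
Premise 4, O(¬inspect_summons → ¬reconcile_badge), contraposes to O(reconcile_badge → inspect_summons); with O(reconcile_badge) we get O(inspect_summons).
The contrapositive of premise 1 (O(¬certify_certificate → ¬inspect_summons)) is O(inspect_summons → certify_certificate), and O(inspect_summons) is already established, so O(certify_certificate).
Applying K to premise 2 (O(certify_certificate → attend_hearing)) and O(certify_certificate) yields O(attend_hearing).
Premises 7, 9 do not contribute to this derivation.
So O(attend_hearing) follows.

Yes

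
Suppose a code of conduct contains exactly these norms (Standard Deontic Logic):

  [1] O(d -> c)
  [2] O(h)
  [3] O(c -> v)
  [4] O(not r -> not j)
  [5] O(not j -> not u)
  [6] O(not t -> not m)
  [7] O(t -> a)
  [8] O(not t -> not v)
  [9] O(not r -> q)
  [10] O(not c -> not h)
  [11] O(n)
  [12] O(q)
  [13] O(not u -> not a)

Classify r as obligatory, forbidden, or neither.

Premise 2 states O(h) outright.
The contrapositive of premise 10 (O(not c -> not h)) is O(h -> c), and O(h) is already established, so O(c).
Applying K to premise 3 (O(c -> v)) and O(c) yields O(v).
The contrapositive of premise 8 (O(not t -> not v)) is O(v -> t), and O(v) is already established, so O(t).
From O(t) and premise 7, O(t -> a), we obtain O(a).
The contrapositive of premise 13 (O(not u -> not a)) is O(a -> u), and O(a) is already established, so O(u).
The contrapositive of premise 5 (O(not j -> not u)) is O(u -> j), and O(u) is already established, so O(j).
Premise 4 is O(not r -> not j); contrapositively O(j -> r). Since O(j) holds, K gives O(r).
Premises 1, 6, 9, 11, 12 do not contribute to this derivation.
Hence r is obligatory.

Obligatory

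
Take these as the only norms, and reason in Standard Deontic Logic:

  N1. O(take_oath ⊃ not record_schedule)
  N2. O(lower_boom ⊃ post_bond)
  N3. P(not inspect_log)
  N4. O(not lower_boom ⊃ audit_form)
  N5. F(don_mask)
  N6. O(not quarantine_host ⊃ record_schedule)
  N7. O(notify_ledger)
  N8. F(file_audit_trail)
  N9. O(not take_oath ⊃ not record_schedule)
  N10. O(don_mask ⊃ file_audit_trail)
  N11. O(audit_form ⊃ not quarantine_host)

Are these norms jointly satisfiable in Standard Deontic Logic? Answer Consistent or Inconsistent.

Premise 10 is O(don_mask ⊃ file_audit_trail), but O(don_mask) is not derivable from the premises, so it does not yield O(file_audit_trail).
So O(file_audit_trail) is not derivable, and the apparent clash with O(not file_audit_trail) does not arise.
A world satisfying every obligation exists (e.g. audit_form=false, don_mask=false, file_audit_trail=false, inspect_log=false, lower_boom=true, notify_ledger=true, post_bond=true, quarantine_host=true, record_schedule=false, take_oath=false); no atom is both obligatory and forbidden, so the set is consistent.

Consistent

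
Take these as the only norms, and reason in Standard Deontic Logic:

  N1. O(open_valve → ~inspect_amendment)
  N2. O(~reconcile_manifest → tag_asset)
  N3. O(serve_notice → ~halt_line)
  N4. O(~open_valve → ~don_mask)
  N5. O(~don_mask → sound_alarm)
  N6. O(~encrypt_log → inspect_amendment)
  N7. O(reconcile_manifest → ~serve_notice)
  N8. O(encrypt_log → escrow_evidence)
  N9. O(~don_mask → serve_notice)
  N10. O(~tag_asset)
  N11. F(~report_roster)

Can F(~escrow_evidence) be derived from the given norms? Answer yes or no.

Yes

From premise 10 we have O(~tag_asset).
Premise 2, O(~reconcile_manifest → tag_asset), contraposes to O(~tag_asset → reconcile_manifest); with O(~tag_asset) we get O(reconcile_manifest).
Premise 7 is O(reconcile_manifest → ~serve_notice); since O(reconcile_manifest), deontic closure gives O(~serve_notice).
Premise 9 is O(~don_mask → serve_notice); contrapositively O(~serve_notice → don_mask). Since O(~serve_notice) holds, K gives O(don_mask).
Premise 4 is O(~open_valve → ~don_mask); contrapositively O(don_mask → open_valve). Since O(don_mask) holds, K gives O(open_valve).
Premise 1 is O(open_valve → ~inspect_amendment); since O(open_valve), deontic closure gives O(~inspect_amendment).
Premise 6 is O(~encrypt_log → inspect_amendment); contrapositively O(~inspect_amendment → encrypt_log). Since O(~inspect_amendment) holds, K gives O(encrypt_log).
Premise 8 is O(encrypt_log → escrow_evidence); since O(encrypt_log), deontic closure gives O(escrow_evidence).
Premises 3, 5, 11 do not contribute to this derivation.
So O(escrow_evidence) holds, i.e. F(~escrow_evidence). The claim follows.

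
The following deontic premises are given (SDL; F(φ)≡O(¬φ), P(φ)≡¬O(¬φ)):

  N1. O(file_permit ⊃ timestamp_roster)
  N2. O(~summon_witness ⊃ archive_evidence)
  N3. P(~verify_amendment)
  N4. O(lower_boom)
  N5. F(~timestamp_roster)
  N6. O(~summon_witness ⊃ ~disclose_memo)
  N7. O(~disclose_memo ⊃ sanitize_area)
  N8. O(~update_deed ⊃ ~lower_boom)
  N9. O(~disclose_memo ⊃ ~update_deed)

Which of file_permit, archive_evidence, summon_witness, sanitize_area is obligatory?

summon_witness

Premise 4 states O(lower_boom) outright.
Premise 8 is O(~update_deed ⊃ ~lower_boom); contrapositively O(lower_boom ⊃ update_deed). Since O(lower_boom) holds, K gives O(update_deed).
Premise 9 is O(~disclose_memo ⊃ ~update_deed); contrapositively O(update_deed ⊃ disclose_memo). Since O(update_deed) holds, K gives O(disclose_memo).
Premise 6 is O(~summon_witness ⊃ ~disclose_memo); contrapositively O(disclose_memo ⊃ summon_witness). Since O(disclose_memo) holds, K gives O(summon_witness).
So O(summon_witness) holds — summon_witness is obligatory. None of the other listed options is made obligatory by any chain of premises.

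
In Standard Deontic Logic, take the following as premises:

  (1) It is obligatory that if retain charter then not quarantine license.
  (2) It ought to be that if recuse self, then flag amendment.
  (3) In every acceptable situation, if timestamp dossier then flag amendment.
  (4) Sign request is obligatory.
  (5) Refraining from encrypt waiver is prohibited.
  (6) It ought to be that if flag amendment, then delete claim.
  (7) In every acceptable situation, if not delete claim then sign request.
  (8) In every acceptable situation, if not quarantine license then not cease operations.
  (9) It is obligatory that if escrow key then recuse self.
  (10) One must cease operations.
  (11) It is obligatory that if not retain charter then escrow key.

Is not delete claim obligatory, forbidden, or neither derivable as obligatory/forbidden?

Forbidden

From premise 10 we have O(cease_operations).
The contrapositive of premise 8 (O(¬quarantine_license → ¬cease_operations)) is O(cease_operations → quarantine_license), and O(cease_operations) is already established, so O(quarantine_license).
Premise 1 is O(retain_charter → ¬quarantine_license); contrapositively O(quarantine_license → ¬retain_charter). Since O(quarantine_license) holds, K gives O(¬retain_charter).
From O(¬retain_charter) and premise 11, O(¬retain_charter → escrow_key), we obtain O(escrow_key).
Premise 9 is O(escrow_key → recuse_self); since O(escrow_key), deontic closure gives O(recuse_self).
With premise 2, O(recuse_self → flag_amendment), the K-axiom yields O(flag_amendment).
Applying K to premise 6 (O(flag_amendment → delete_claim)) and O(flag_amendment) yields O(delete_claim).
Premises 3, 4, 5, 7 do not contribute to this derivation.
Thus O(delete_claim), which is F(¬delete_claim): ¬delete_claim is forbidden.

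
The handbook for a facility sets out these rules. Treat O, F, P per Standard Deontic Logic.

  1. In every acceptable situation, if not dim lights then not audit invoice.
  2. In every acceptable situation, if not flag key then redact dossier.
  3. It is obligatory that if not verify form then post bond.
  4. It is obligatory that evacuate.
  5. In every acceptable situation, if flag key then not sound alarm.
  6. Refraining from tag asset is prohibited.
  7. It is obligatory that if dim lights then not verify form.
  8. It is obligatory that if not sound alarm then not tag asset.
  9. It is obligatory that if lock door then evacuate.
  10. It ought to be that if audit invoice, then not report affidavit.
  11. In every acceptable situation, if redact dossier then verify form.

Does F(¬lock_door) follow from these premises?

Premise 9 is O(lock_door → evacuate); even if O(evacuate) held, inferring O(lock_door) would be affirming the consequent — invalid.
No other premise forces O(lock_door). An ideal world satisfying every premise can still have ¬lock_door true, so F(¬lock_door) is not derivable.

No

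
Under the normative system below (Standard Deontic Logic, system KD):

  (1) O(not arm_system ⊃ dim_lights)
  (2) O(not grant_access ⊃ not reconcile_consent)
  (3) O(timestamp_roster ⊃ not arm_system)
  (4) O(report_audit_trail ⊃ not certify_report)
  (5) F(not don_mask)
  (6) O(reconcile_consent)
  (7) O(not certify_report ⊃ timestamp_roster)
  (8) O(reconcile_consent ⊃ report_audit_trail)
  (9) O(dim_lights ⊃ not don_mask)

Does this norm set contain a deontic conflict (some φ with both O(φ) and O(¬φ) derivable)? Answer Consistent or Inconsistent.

Inconsistent

Premise 5, F(not don_mask), is equivalent to O(don_mask).
Premise 9 is O(dim_lights ⊃ not don_mask); contrapositively O(don_mask ⊃ not dim_lights). Since O(don_mask) holds, K gives O(not dim_lights).
Premise 1 is O(not arm_system ⊃ dim_lights); contrapositively O(not dim_lights ⊃ arm_system). Since O(not dim_lights) holds, K gives O(arm_system).
The contrapositive of premise 3 (O(timestamp_roster ⊃ not arm_system)) is O(arm_system ⊃ not timestamp_roster), and O(arm_system) is already established, so O(not timestamp_roster).
The contrapositive of premise 7 (O(not certify_report ⊃ timestamp_roster)) is O(not timestamp_roster ⊃ certify_report), and O(not timestamp_roster) is already established, so O(certify_report).
The contrapositive of premise 4 (O(report_audit_trail ⊃ not certify_report)) is O(certify_report ⊃ not report_audit_trail), and O(certify_report) is already established, so O(not report_audit_trail).
Premise 8, O(reconcile_consent ⊃ report_audit_trail), contraposes to O(not report_audit_trail ⊃ not reconcile_consent); with O(not report_audit_trail) we get O(not reconcile_consent).
However, premise 6 gives O(reconcile_consent).
We now have both O(not reconcile_consent) and O(reconcile_consent) — reconcile_consent is simultaneously obligatory and forbidden, violating the D-axiom.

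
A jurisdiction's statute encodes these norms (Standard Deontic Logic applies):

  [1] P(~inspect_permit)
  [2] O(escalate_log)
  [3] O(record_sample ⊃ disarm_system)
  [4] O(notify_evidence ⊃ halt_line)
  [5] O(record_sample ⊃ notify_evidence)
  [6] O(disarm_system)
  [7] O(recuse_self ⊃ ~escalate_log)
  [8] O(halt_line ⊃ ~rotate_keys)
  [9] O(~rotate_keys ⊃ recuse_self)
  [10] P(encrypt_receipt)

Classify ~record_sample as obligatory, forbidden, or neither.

Obligatory

Premise 2 gives O(escalate_log).
Premise 7, O(recuse_self ⊃ ~escalate_log), contraposes to O(escalate_log ⊃ ~recuse_self); with O(escalate_log) we get O(~recuse_self).
Premise 9 is O(~rotate_keys ⊃ recuse_self); contrapositively O(~recuse_self ⊃ rotate_keys). Since O(~recuse_self) holds, K gives O(rotate_keys).
Premise 8, O(halt_line ⊃ ~rotate_keys), contraposes to O(rotate_keys ⊃ ~halt_line); with O(rotate_keys) we get O(~halt_line).
The contrapositive of premise 4 (O(notify_evidence ⊃ halt_line)) is O(~halt_line ⊃ ~notify_evidence), and O(~halt_line) is already established, so O(~notify_evidence).
Premise 5 is O(record_sample ⊃ notify_evidence); contrapositively O(~notify_evidence ⊃ ~record_sample). Since O(~notify_evidence) holds, K gives O(~record_sample).
Premises 1, 3, 6, 10 do not contribute to this derivation.
Hence ~record_sample is obligatory.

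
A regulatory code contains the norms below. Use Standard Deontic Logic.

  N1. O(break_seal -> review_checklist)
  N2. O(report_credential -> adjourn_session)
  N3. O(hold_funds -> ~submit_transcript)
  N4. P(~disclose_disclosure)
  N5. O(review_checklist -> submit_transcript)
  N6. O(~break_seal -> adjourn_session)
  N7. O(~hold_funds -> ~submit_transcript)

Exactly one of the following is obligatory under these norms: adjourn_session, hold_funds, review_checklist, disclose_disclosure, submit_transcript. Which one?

Premises 3 and 7 cover both cases: O(hold_funds -> ~submit_transcript) and O(~hold_funds -> ~submit_transcript). Since hold_funds ∨ ~hold_funds is a tautology, O(~submit_transcript) follows.
Premise 5 is O(review_checklist -> submit_transcript); contrapositively O(~submit_transcript -> ~review_checklist). Since O(~submit_transcript) holds, K gives O(~review_checklist).
Premise 1, O(break_seal -> review_checklist), contraposes to O(~review_checklist -> ~break_seal); with O(~review_checklist) we get O(~break_seal).
Applying K to premise 6 (O(~break_seal -> adjourn_session)) and O(~break_seal) yields O(adjourn_session).
So O(adjourn_session) holds — adjourn_session is obligatory. None of the other listed options is made obligatory by any chain of premises.

adjourn_session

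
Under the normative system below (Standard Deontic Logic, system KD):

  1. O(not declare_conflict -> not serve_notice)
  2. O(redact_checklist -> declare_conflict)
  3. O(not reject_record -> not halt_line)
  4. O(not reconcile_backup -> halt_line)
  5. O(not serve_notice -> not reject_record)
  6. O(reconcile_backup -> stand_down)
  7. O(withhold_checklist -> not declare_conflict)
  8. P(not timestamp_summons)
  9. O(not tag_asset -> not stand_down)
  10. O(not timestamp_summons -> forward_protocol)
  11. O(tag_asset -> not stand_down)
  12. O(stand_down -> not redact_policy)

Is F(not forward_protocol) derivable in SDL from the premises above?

Premise 10 is O(not timestamp_summons -> forward_protocol), but O(not timestamp_summons) is not derivable from the premises (the permission P(not timestamp_summons) asserts only not O(timestamp_summons), not O(not timestamp_summons)), so it does not yield O(forward_protocol).
No other premise forces O(forward_protocol). An ideal world satisfying every premise can still have not forward_protocol true, so F(not forward_protocol) is not derivable.

No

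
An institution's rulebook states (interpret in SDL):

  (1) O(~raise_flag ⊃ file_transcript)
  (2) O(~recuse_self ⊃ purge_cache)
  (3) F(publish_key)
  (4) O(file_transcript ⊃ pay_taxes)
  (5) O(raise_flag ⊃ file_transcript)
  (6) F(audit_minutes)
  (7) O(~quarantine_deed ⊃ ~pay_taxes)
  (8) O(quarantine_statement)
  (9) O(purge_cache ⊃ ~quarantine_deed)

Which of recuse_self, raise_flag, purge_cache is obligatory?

Premises 1 and 5 cover both cases: O(~raise_flag ⊃ file_transcript) and O(raise_flag ⊃ file_transcript). Since ~raise_flag ∨ raise_flag is a tautology, O(file_transcript) follows.
Premise 4 is O(file_transcript ⊃ pay_taxes); since O(file_transcript), deontic closure gives O(pay_taxes).
The contrapositive of premise 7 (O(~quarantine_deed ⊃ ~pay_taxes)) is O(pay_taxes ⊃ quarantine_deed), and O(pay_taxes) is already established, so O(quarantine_deed).
Premise 9, O(purge_cache ⊃ ~quarantine_deed), contraposes to O(quarantine_deed ⊃ ~purge_cache); with O(quarantine_deed) we get O(~purge_cache).
Premise 2, O(~recuse_self ⊃ purge_cache), contraposes to O(~purge_cache ⊃ recuse_self); with O(~purge_cache) we get O(recuse_self).
So O(recuse_self) holds — recuse_self is obligatory. None of the other listed options is made obligatory by any chain of premises.

recuse_self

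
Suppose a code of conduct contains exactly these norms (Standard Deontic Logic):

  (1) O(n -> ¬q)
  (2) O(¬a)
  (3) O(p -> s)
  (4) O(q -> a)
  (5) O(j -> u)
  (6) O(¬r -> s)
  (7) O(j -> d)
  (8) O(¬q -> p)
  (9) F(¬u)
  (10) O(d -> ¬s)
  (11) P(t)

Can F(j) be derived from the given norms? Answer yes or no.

Yes

Premise 2 gives O(¬a).
Premise 4, O(q -> a), contraposes to O(¬a -> ¬q); with O(¬a) we get O(¬q).
From O(¬q) and premise 8, O(¬q -> p), we obtain O(p).
From O(p) and premise 3, O(p -> s), we obtain O(s).
Premise 10 is O(d -> ¬s); contrapositively O(s -> ¬d). Since O(s) holds, K gives O(¬d).
Premise 7 is O(j -> d); contrapositively O(¬d -> ¬j). Since O(¬d) holds, K gives O(¬j).
Premises 1, 5, 6, 9, 11 do not contribute to this derivation.
So O(¬j) holds, i.e. F(j). The claim follows.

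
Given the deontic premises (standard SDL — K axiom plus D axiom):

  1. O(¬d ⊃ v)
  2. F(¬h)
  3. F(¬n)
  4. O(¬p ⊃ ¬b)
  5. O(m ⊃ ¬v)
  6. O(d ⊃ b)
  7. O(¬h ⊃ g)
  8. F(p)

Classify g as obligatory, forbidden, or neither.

Neither

Premise 7 is O(¬h ⊃ g), but O(¬h) is not derivable from the premises, so it does not yield O(g).
No premise or chain of K-axiom applications forces O(g), and none forces O(¬g). So g is neither obligatory nor forbidden under these norms.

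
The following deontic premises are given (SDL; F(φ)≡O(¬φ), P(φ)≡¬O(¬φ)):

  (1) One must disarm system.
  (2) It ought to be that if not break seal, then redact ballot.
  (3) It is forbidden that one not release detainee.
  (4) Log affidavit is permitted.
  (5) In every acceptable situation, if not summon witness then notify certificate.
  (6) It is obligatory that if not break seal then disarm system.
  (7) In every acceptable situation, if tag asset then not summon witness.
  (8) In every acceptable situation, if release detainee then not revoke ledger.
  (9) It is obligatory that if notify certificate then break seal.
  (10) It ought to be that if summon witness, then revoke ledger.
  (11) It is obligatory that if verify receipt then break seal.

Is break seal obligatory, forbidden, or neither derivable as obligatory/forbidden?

Obligatory

Premise 3 is F(¬release_detainee), i.e. O(release_detainee).
With premise 8, O(release_detainee → ¬revoke_ledger), the K-axiom yields O(¬revoke_ledger).
The contrapositive of premise 10 (O(summon_witness → revoke_ledger)) is O(¬revoke_ledger → ¬summon_witness), and O(¬revoke_ledger) is already established, so O(¬summon_witness).
With premise 5, O(¬summon_witness → notify_certificate), the K-axiom yields O(notify_certificate).
With premise 9, O(notify_certificate → break_seal), the K-axiom yields O(break_seal).
Premises 1, 2, 4, 6, 7, 11 do not contribute to this derivation.
Hence break_seal is obligatory.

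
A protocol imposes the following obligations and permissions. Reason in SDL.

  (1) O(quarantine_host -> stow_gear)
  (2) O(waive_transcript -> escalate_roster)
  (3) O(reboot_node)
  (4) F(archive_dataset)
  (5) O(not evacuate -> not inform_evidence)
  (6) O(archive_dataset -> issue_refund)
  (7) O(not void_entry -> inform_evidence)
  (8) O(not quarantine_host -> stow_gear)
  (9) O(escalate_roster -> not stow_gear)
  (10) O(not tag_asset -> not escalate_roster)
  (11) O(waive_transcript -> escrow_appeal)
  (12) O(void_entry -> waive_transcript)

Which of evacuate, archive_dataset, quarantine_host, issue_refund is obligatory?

Premises 1 and 8 are O(quarantine_host -> stow_gear) and O(not quarantine_host -> stow_gear); every ideal world satisfies quarantine_host or not quarantine_host, so in either case stow_gear holds — hence O(stow_gear).
The contrapositive of premise 9 (O(escalate_roster -> not stow_gear)) is O(stow_gear -> not escalate_roster), and O(stow_gear) is already established, so O(not escalate_roster).
Premise 2 is O(waive_transcript -> escalate_roster); contrapositively O(not escalate_roster -> not waive_transcript). Since O(not escalate_roster) holds, K gives O(not waive_transcript).
Premise 12, O(void_entry -> waive_transcript), contraposes to O(not waive_transcript -> not void_entry); with O(not waive_transcript) we get O(not void_entry).
Premise 7 is O(not void_entry -> inform_evidence); since O(not void_entry), deontic closure gives O(inform_evidence).
Premise 5, O(not evacuate -> not inform_evidence), contraposes to O(inform_evidence -> evacuate); with O(inform_evidence) we get O(evacuate).
So O(evacuate) holds — evacuate is obligatory. None of the other listed options is made obligatory by any chain of premises.

evacuate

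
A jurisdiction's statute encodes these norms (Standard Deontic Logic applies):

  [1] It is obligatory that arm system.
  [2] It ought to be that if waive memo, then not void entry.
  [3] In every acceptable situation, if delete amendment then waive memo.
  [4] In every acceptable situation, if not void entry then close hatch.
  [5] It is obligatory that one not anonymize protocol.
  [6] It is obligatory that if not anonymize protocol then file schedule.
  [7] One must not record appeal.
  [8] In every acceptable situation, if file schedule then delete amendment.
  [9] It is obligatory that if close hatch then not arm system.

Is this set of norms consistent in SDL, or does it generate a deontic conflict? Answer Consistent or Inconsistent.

Inconsistent

Premise 1 states O(arm_system) outright.
The contrapositive of premise 9 (O(close_hatch → ¬arm_system)) is O(arm_system → ¬close_hatch), and O(arm_system) is already established, so O(¬close_hatch).
Premise 4 is O(¬void_entry → close_hatch); contrapositively O(¬close_hatch → void_entry). Since O(¬close_hatch) holds, K gives O(void_entry).
Premise 2 is O(waive_memo → ¬void_entry); contrapositively O(void_entry → ¬waive_memo). Since O(void_entry) holds, K gives O(¬waive_memo).
The contrapositive of premise 3 (O(delete_amendment → waive_memo)) is O(¬waive_memo → ¬delete_amendment), and O(¬waive_memo) is already established, so O(¬delete_amendment).
The contrapositive of premise 8 (O(file_schedule → delete_amendment)) is O(¬delete_amendment → ¬file_schedule), and O(¬delete_amendment) is already established, so O(¬file_schedule).
Premise 6 is O(¬anonymize_protocol → file_schedule); contrapositively O(¬file_schedule → anonymize_protocol). Since O(¬file_schedule) holds, K gives O(anonymize_protocol).
Yet premise 5 states O(¬anonymize_protocol).
We now have both O(anonymize_protocol) and O(¬anonymize_protocol) — anonymize_protocol is simultaneously obligatory and forbidden, violating the D-axiom.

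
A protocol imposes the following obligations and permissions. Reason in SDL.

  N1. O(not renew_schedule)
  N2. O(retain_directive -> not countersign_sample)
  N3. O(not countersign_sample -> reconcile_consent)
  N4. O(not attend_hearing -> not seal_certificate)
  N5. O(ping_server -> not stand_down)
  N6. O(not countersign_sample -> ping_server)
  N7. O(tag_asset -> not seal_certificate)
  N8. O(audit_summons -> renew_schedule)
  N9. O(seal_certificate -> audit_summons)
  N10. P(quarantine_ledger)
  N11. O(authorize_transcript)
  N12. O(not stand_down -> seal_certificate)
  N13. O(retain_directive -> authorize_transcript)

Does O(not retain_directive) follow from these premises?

From premise 1 we have O(not renew_schedule).
The contrapositive of premise 8 (O(audit_summons -> renew_schedule)) is O(not renew_schedule -> not audit_summons), and O(not renew_schedule) is already established, so O(not audit_summons).
The contrapositive of premise 9 (O(seal_certificate -> audit_summons)) is O(not audit_summons -> not seal_certificate), and O(not audit_summons) is already established, so O(not seal_certificate).
Premise 12, O(not stand_down -> seal_certificate), contraposes to O(not seal_certificate -> stand_down); with O(not seal_certificate) we get O(stand_down).
Premise 5 is O(ping_server -> not stand_down); contrapositively O(stand_down -> not ping_server). Since O(stand_down) holds, K gives O(not ping_server).
Premise 6, O(not countersign_sample -> ping_server), contraposes to O(not ping_server -> countersign_sample); with O(not ping_server) we get O(countersign_sample).
Premise 2 is O(retain_directive -> not countersign_sample); contrapositively O(countersign_sample -> not retain_directive). Since O(countersign_sample) holds, K gives O(not retain_directive).
Premises 3, 4, 7, 10, 11, 13 do not contribute to this derivation.
So O(not retain_directive) follows.

Yes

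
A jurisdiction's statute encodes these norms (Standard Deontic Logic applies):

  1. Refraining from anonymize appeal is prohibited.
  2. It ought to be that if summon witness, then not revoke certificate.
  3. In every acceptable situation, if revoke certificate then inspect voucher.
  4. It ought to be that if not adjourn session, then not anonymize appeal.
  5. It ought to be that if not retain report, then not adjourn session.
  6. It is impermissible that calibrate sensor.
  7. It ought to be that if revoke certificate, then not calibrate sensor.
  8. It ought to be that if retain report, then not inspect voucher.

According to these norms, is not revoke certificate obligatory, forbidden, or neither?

Obligatory

Premise 1 is F(¬anonymize_appeal), i.e. O(anonymize_appeal).
Premise 4 is O(¬adjourn_session → ¬anonymize_appeal); contrapositively O(anonymize_appeal → adjourn_session). Since O(anonymize_appeal) holds, K gives O(adjourn_session).
The contrapositive of premise 5 (O(¬retain_report → ¬adjourn_session)) is O(adjourn_session → retain_report), and O(adjourn_session) is already established, so O(retain_report).
From O(retain_report) and premise 8, O(retain_report → ¬inspect_voucher), we obtain O(¬inspect_voucher).
The contrapositive of premise 3 (O(revoke_certificate → inspect_voucher)) is O(¬inspect_voucher → ¬revoke_certificate), and O(¬inspect_voucher) is already established, so O(¬revoke_certificate).
Premises 2, 6, 7 do not contribute to this derivation.
Hence ¬revoke_certificate is obligatory.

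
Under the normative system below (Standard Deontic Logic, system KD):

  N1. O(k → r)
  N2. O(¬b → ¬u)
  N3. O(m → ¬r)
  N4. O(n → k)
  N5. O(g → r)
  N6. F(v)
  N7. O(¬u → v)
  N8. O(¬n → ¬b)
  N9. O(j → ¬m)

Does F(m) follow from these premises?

F(v) at premise 6 means O(¬v).
Premise 7 is O(¬u → v); contrapositively O(¬v → u). Since O(¬v) holds, K gives O(u).
Premise 2 is O(¬b → ¬u); contrapositively O(u → b). Since O(u) holds, K gives O(b).
Premise 8 is O(¬n → ¬b); contrapositively O(b → n). Since O(b) holds, K gives O(n).
Applying K to premise 4 (O(n → k)) and O(n) yields O(k).
With premise 1, O(k → r), the K-axiom yields O(r).
Premise 3 is O(m → ¬r); contrapositively O(r → ¬m). Since O(r) holds, K gives O(¬m).
Premises 5, 9 do not contribute to this derivation.
So O(¬m) holds, i.e. F(m). The claim follows.

Yes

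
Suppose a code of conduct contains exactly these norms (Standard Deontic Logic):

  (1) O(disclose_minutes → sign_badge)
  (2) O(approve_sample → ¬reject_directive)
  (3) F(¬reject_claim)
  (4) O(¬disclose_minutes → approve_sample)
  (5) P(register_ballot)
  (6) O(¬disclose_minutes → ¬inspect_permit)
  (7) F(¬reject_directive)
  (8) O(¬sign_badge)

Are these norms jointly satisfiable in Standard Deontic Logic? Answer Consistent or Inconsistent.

Inconsistent

Premise 7, F(¬reject_directive), is equivalent to O(reject_directive).
Premise 2, O(approve_sample → ¬reject_directive), contraposes to O(reject_directive → ¬approve_sample); with O(reject_directive) we get O(¬approve_sample).
Premise 4, O(¬disclose_minutes → approve_sample), contraposes to O(¬approve_sample → disclose_minutes); with O(¬approve_sample) we get O(disclose_minutes).
With premise 1, O(disclose_minutes → sign_badge), the K-axiom yields O(sign_badge).
However, premise 8 gives O(¬sign_badge).
We now have both O(sign_badge) and O(¬sign_badge) — sign_badge is simultaneously obligatory and forbidden, violating the D-axiom.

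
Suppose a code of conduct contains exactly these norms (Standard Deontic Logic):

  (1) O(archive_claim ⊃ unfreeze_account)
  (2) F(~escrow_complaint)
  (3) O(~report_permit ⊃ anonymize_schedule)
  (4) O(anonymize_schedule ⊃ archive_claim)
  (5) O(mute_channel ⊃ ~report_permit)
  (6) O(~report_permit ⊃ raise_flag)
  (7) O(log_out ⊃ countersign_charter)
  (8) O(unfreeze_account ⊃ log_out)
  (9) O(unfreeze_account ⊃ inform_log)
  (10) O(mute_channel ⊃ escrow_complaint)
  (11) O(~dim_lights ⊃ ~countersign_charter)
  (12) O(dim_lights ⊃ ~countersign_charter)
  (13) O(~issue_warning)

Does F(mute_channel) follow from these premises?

Yes

Premises 11 and 12 cover both cases: O(~dim_lights ⊃ ~countersign_charter) and O(dim_lights ⊃ ~countersign_charter). Since ~dim_lights ∨ dim_lights is a tautology, O(~countersign_charter) follows.
Premise 7 is O(log_out ⊃ countersign_charter); contrapositively O(~countersign_charter ⊃ ~log_out). Since O(~countersign_charter) holds, K gives O(~log_out).
The contrapositive of premise 8 (O(unfreeze_account ⊃ log_out)) is O(~log_out ⊃ ~unfreeze_account), and O(~log_out) is already established, so O(~unfreeze_account).
Premise 1 is O(archive_claim ⊃ unfreeze_account); contrapositively O(~unfreeze_account ⊃ ~archive_claim). Since O(~unfreeze_account) holds, K gives O(~archive_claim).
Premise 4 is O(anonymize_schedule ⊃ archive_claim); contrapositively O(~archive_claim ⊃ ~anonymize_schedule). Since O(~archive_claim) holds, K gives O(~anonymize_schedule).
Premise 3, O(~report_permit ⊃ anonymize_schedule), contraposes to O(~anonymize_schedule ⊃ report_permit); with O(~anonymize_schedule) we get O(report_permit).
The contrapositive of premise 5 (O(mute_channel ⊃ ~report_permit)) is O(report_permit ⊃ ~mute_channel), and O(report_permit) is already established, so O(~mute_channel).
Premises 2, 6, 9, 10, 13 do not contribute to this derivation.
So O(~mute_channel) holds, i.e. F(mute_channel). The claim follows.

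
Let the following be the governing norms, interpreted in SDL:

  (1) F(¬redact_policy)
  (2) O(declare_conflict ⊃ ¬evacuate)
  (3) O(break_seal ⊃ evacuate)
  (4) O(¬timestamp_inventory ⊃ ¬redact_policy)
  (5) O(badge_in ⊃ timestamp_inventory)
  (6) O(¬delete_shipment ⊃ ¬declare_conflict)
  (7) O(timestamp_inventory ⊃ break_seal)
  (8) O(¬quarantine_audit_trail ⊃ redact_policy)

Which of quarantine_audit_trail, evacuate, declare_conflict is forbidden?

declare_conflict

Premise 1, F(¬redact_policy), is equivalent to O(redact_policy).
Premise 4 is O(¬timestamp_inventory ⊃ ¬redact_policy); contrapositively O(redact_policy ⊃ timestamp_inventory). Since O(redact_policy) holds, K gives O(timestamp_inventory).
Premise 7 is O(timestamp_inventory ⊃ break_seal); since O(timestamp_inventory), deontic closure gives O(break_seal).
Applying K to premise 3 (O(break_seal ⊃ evacuate)) and O(break_seal) yields O(evacuate).
Premise 2 is O(declare_conflict ⊃ ¬evacuate); contrapositively O(evacuate ⊃ ¬declare_conflict). Since O(evacuate) holds, K gives O(¬declare_conflict).
So O(¬declare_conflict) holds, i.e. declare_conflict is forbidden. None of the other listed options is forbidden under the premises.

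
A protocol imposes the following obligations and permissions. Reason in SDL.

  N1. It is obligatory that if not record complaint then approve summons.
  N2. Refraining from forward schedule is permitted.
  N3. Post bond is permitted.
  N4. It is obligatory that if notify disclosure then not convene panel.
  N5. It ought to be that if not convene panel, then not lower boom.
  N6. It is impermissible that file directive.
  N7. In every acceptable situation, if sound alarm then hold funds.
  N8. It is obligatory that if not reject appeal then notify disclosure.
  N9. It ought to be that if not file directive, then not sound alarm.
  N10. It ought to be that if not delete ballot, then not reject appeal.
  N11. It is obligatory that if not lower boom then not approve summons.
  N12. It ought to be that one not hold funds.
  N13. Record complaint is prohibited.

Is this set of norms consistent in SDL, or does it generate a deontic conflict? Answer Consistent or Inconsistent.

Premise 7 is O(sound_alarm → hold_funds), but O(sound_alarm) is not derivable from the premises, so it does not yield O(hold_funds).
So O(hold_funds) is not derivable, and the apparent clash with O(¬hold_funds) does not arise.
A world satisfying every obligation exists (e.g. approve_summons=true, convene_panel=true, delete_ballot=true, file_directive=false, forward_schedule=false, hold_funds=false, lower_boom=true, notify_disclosure=false, post_bond=false, record_complaint=false, reject_appeal=true, sound_alarm=false); no atom is both obligatory and forbidden, so the set is consistent.

Consistent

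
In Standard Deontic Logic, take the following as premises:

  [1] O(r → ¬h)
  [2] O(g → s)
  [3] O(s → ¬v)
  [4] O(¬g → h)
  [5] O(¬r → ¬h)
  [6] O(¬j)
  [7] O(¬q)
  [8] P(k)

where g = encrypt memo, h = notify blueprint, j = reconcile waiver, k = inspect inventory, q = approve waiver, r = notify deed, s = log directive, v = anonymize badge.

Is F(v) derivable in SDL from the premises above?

Yes

By case analysis on r: premise 1 gives O(r → ¬h) and premise 5 gives O(¬r → ¬h), so O(¬h) either way.
The contrapositive of premise 4 (O(¬g → h)) is O(¬h → g), and O(¬h) is already established, so O(g).
Applying K to premise 2 (O(g → s)) and O(g) yields O(s).
Applying K to premise 3 (O(s → ¬v)) and O(s) yields O(¬v).
Premises 6, 7, 8 do not contribute to this derivation.
So O(¬v) holds, i.e. F(v). The claim follows.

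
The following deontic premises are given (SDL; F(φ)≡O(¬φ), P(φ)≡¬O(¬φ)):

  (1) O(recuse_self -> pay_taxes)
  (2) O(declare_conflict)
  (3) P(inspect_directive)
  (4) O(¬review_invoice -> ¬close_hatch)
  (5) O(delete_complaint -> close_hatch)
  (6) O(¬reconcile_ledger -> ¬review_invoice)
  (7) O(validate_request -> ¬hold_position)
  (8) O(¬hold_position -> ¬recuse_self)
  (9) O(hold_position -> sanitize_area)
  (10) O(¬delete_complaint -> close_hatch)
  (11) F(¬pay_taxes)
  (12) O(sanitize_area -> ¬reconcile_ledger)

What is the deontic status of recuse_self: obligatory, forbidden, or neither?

By case analysis on delete_complaint: premise 5 gives O(delete_complaint -> close_hatch) and premise 10 gives O(¬delete_complaint -> close_hatch), so O(close_hatch) either way.
Premise 4, O(¬review_invoice -> ¬close_hatch), contraposes to O(close_hatch -> review_invoice); with O(close_hatch) we get O(review_invoice).
The contrapositive of premise 6 (O(¬reconcile_ledger -> ¬review_invoice)) is O(review_invoice -> reconcile_ledger), and O(review_invoice) is already established, so O(reconcile_ledger).
The contrapositive of premise 12 (O(sanitize_area -> ¬reconcile_ledger)) is O(reconcile_ledger -> ¬sanitize_area), and O(reconcile_ledger) is already established, so O(¬sanitize_area).
Premise 9, O(hold_position -> sanitize_area), contraposes to O(¬sanitize_area -> ¬hold_position); with O(¬sanitize_area) we get O(¬hold_position).
Premise 8 is O(¬hold_position -> ¬recuse_self); since O(¬hold_position), deontic closure gives O(¬recuse_self).
Premises 1, 2, 3, 7, 11 do not contribute to this derivation.
Thus O(¬recuse_self), which is F(recuse_self): recuse_self is forbidden.

Forbidden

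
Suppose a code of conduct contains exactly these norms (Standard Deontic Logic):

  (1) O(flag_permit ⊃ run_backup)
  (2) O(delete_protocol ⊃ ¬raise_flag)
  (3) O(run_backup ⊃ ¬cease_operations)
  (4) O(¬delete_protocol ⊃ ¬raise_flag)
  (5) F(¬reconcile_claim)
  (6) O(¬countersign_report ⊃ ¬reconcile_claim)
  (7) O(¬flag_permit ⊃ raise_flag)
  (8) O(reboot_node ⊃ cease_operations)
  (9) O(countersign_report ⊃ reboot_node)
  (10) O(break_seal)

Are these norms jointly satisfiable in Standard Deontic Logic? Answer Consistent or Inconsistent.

Inconsistent

By case analysis on delete_protocol: premise 2 gives O(delete_protocol ⊃ ¬raise_flag) and premise 4 gives O(¬delete_protocol ⊃ ¬raise_flag), so O(¬raise_flag) either way.
Premise 7 is O(¬flag_permit ⊃ raise_flag); contrapositively O(¬raise_flag ⊃ flag_permit). Since O(¬raise_flag) holds, K gives O(flag_permit).
From O(flag_permit) and premise 1, O(flag_permit ⊃ run_backup), we obtain O(run_backup).
With premise 3, O(run_backup ⊃ ¬cease_operations), the K-axiom yields O(¬cease_operations).
The contrapositive of premise 8 (O(reboot_node ⊃ cease_operations)) is O(¬cease_operations ⊃ ¬reboot_node), and O(¬cease_operations) is already established, so O(¬reboot_node).
The contrapositive of premise 9 (O(countersign_report ⊃ reboot_node)) is O(¬reboot_node ⊃ ¬countersign_report), and O(¬reboot_node) is already established, so O(¬countersign_report).
Premise 6 is O(¬countersign_report ⊃ ¬reconcile_claim); since O(¬countersign_report), deontic closure gives O(¬reconcile_claim).
Yet premise 5 is F(¬reconcile_claim), i.e. O(reconcile_claim).
We now have both O(¬reconcile_claim) and O(reconcile_claim) — reconcile_claim is simultaneously obligatory and forbidden, violating the D-axiom.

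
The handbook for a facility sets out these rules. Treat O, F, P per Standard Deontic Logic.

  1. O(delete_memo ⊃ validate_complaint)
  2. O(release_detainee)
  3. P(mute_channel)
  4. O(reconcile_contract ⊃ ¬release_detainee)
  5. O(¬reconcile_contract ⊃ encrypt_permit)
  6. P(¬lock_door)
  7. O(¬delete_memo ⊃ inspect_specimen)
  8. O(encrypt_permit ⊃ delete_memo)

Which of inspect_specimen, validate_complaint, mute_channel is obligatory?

validate_complaint

Premise 2 states O(release_detainee) outright.
Premise 4 is O(reconcile_contract ⊃ ¬release_detainee); contrapositively O(release_detainee ⊃ ¬reconcile_contract). Since O(release_detainee) holds, K gives O(¬reconcile_contract).
With premise 5, O(¬reconcile_contract ⊃ encrypt_permit), the K-axiom yields O(encrypt_permit).
With premise 8, O(encrypt_permit ⊃ delete_memo), the K-axiom yields O(delete_memo).
From O(delete_memo) and premise 1, O(delete_memo ⊃ validate_complaint), we obtain O(validate_complaint).
So O(validate_complaint) holds — validate_complaint is obligatory. None of the other listed options is made obligatory by any chain of premises.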